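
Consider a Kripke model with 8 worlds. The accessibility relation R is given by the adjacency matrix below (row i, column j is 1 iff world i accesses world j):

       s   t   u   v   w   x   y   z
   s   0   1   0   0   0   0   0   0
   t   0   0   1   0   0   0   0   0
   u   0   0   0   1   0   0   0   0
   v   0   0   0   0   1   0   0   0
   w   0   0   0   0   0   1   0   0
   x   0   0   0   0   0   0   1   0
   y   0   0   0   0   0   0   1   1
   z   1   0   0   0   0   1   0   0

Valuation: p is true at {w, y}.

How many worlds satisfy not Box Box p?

s: Box Box p is F. ✓
t: Box Box p is F. ✓
u: Box Box p is T. ✗
v: Box Box p is F. ✓
w: Box Box p is T. ✗
x: Box Box p is F. ✓
y: Box Box p is F. ✓
z: Box Box p is F. ✓
Satisfying worlds: {s, t, v, x, y, z}.

6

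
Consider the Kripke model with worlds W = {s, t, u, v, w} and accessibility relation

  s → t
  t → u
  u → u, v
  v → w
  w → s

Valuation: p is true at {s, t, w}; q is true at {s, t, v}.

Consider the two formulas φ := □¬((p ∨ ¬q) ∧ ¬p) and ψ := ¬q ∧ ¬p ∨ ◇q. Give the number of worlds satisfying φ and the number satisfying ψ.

For □¬((p ∨ ¬q) ∧ ¬p):
s: successors {t}; ¬((p ∨ ¬q) ∧ ¬p) there: t:T. ✓
t: successors {u}; ¬((p ∨ ¬q) ∧ ¬p) there: u:F. ✗
u: successors {u, v}; ¬((p ∨ ¬q) ∧ ¬p) there: u:F, v:T. ✗
v: successors {w}; ¬((p ∨ ¬q) ∧ ¬p) there: w:T. ✓
w: successors {s}; ¬((p ∨ ¬q) ∧ ¬p) there: s:T. ✓
— 3 worlds.
For ¬q ∧ ¬p ∨ ◇q:
s: ¬q ∧ ¬p is F, ◇q is T. ✓
t: ¬q ∧ ¬p is F, ◇q is F. ✗
u: ¬q ∧ ¬p is T, ◇q is T. ✓
v: ¬q ∧ ¬p is F, ◇q is F. ✗
w: ¬q ∧ ¬p is F, ◇q is T. ✓
— 3 worlds.

3 and 3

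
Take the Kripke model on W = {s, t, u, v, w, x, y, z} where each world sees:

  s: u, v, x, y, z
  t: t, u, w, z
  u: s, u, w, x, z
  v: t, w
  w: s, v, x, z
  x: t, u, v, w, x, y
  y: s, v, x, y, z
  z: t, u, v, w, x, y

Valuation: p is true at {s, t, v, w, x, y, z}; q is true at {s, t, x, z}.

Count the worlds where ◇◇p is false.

s: successors {u, v, x, y, z}; ◇p there: u:T, v:T, x:T, y:T, z:T. ✓
t: successors {t, u, w, z}; ◇p there: t:T, u:T, w:T, z:T. ✓
u: successors {s, u, w, x, z}; ◇p there: s:T, u:T, w:T, x:T, z:T. ✓
v: successors {t, w}; ◇p there: t:T, w:T. ✓
w: successors {s, v, x, z}; ◇p there: s:T, v:T, x:T, z:T. ✓
x: successors {t, u, v, w, x, y}; ◇p there: t:T, u:T, v:T, w:T, x:T, y:T. ✓
y: successors {s, v, x, y, z}; ◇p there: s:T, v:T, x:T, y:T, z:T. ✓
z: successors {t, u, v, w, x, y}; ◇p there: t:T, u:T, v:T, w:T, x:T, y:T. ✓
Satisfying worlds: {s, t, u, v, w, x, y, z}.
So ◇◇p fails at the other 0 worlds.

0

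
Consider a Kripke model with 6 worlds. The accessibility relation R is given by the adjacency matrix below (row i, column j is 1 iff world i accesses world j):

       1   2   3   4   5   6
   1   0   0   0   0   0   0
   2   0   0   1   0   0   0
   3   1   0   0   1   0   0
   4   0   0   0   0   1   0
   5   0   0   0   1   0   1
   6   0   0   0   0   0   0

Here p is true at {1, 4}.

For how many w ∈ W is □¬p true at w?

1: no successors, so □¬p holds vacuously. ✓
2: successors {3}; ¬p there: 3:T. ✓
3: successors {1, 4}; ¬p there: 1:F, 4:F. ✗
4: successors {5}; ¬p there: 5:T. ✓
5: successors {4, 6}; ¬p there: 4:F, 6:T. ✗
6: no successors, so □¬p holds vacuously. ✓
Satisfying worlds: {1, 2, 4, 6}.

4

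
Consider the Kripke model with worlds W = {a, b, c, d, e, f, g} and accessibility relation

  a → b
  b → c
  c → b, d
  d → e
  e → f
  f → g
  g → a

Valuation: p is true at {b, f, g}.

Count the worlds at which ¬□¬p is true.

4

a: □¬p is F. ✓
b: □¬p is T. ✗
c: □¬p is F. ✓
d: □¬p is T. ✗
e: □¬p is F. ✓
f: □¬p is F. ✓
g: □¬p is T. ✗
Satisfying worlds: {a, c, e, f}.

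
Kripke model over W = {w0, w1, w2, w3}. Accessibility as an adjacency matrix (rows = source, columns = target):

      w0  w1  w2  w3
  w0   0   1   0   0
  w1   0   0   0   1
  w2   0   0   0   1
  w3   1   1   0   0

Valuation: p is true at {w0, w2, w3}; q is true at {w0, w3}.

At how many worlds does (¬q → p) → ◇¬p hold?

3

w0: ¬q → p is T, ◇¬p is T. ✓
w1: ¬q → p is F, ◇¬p is F. ✓
w2: ¬q → p is T, ◇¬p is F. ✗
w3: ¬q → p is T, ◇¬p is T. ✓
Satisfying worlds: {w0, w1, w3}.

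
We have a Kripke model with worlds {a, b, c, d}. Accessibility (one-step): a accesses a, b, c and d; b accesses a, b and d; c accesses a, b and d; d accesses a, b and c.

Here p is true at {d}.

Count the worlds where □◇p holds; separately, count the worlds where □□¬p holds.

For □◇p:
a: successors {a, b, c, d}; ◇p there: a:T, b:T, c:T, d:F. ✗
b: successors {a, b, d}; ◇p there: a:T, b:T, d:F. ✗
c: successors {a, b, d}; ◇p there: a:T, b:T, d:F. ✗
d: successors {a, b, c}; ◇p there: a:T, b:T, c:T. ✓
— 1 world.
For □□¬p:
a: successors {a, b, c, d}; □¬p there: a:F, b:F, c:F, d:T. ✗
b: successors {a, b, d}; □¬p there: a:F, b:F, d:T. ✗
c: successors {a, b, d}; □¬p there: a:F, b:F, d:T. ✗
d: successors {a, b, c}; □¬p there: a:F, b:F, c:F. ✗
— 0 worlds.

1 and 0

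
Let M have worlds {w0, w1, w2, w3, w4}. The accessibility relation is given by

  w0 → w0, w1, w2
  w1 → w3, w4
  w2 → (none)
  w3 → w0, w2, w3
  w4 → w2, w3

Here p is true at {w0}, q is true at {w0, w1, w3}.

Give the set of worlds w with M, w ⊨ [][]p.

{w2}

w0: successors {w0, w1, w2}; []p there: w0:F, w1:F, w2:T. ✗
w1: successors {w3, w4}; []p there: w3:F, w4:F. ✗
w2: no successors, so [][]p holds vacuously. ✓
w3: successors {w0, w2, w3}; []p there: w0:F, w2:T, w3:F. ✗
w4: successors {w2, w3}; []p there: w2:T, w3:F. ✗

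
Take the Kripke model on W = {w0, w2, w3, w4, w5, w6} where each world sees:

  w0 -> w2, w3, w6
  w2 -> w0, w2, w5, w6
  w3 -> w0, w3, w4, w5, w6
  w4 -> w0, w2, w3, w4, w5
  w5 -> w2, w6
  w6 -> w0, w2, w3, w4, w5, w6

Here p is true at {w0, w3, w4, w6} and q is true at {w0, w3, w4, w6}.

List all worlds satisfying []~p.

w0: successors {w2, w3, w6}; ~p there: w2:T, w3:F, w6:F. ✗
w2: successors {w0, w2, w5, w6}; ~p there: w0:F, w2:T, w5:T, w6:F. ✗
w3: successors {w0, w3, w4, w5, w6}; ~p there: w0:F, w3:F, w4:F, w5:T, w6:F. ✗
w4: successors {w0, w2, w3, w4, w5}; ~p there: w0:F, w2:T, w3:F, w4:F, w5:T. ✗
w5: successors {w2, w6}; ~p there: w2:T, w6:F. ✗
w6: successors {w0, w2, w3, w4, w5, w6}; ~p there: w0:F, w2:T, w3:F, w4:F, w5:T, w6:F. ✗

∅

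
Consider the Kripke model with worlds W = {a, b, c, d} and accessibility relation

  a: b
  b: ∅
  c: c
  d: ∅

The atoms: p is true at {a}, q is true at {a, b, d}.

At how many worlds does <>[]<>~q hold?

a: successors {b}; []<>~q there: b:T. ✓
b: no successors, so <>[]<>~q fails. ✗
c: successors {c}; []<>~q there: c:T. ✓
d: no successors, so <>[]<>~q fails. ✗
Satisfying worlds: {a, c}.

2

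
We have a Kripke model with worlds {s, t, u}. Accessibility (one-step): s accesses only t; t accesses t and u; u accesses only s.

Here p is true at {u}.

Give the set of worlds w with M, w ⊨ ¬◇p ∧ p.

{u}

s: ¬◇p is T, p is F. ✗
t: ¬◇p is F, p is F. ✗
u: ¬◇p is T, p is T. ✓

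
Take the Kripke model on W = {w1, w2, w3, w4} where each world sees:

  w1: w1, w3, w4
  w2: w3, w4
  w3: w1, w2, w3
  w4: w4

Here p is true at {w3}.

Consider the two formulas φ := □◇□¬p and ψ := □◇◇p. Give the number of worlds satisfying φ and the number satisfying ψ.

1 and 1

For □◇□¬p:
w1: successors {w1, w3, w4}; ◇□¬p there: w1:T, w3:F, w4:T. ✗
w2: successors {w3, w4}; ◇□¬p there: w3:F, w4:T. ✗
w3: successors {w1, w2, w3}; ◇□¬p there: w1:T, w2:T, w3:F. ✗
w4: successors {w4}; ◇□¬p there: w4:T. ✓
— 1 world.
For □◇◇p:
w1: successors {w1, w3, w4}; ◇◇p there: w1:T, w3:T, w4:F. ✗
w2: successors {w3, w4}; ◇◇p there: w3:T, w4:F. ✗
w3: successors {w1, w2, w3}; ◇◇p there: w1:T, w2:T, w3:T. ✓
w4: successors {w4}; ◇◇p there: w4:F. ✗
— 1 world.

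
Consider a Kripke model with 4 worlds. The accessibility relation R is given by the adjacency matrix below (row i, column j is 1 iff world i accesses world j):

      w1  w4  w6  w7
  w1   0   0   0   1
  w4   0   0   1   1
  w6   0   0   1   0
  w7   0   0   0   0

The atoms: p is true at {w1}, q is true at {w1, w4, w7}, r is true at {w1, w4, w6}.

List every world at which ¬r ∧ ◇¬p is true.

∅

w1: ¬r is F, ◇¬p is T. ✗
w4: ¬r is F, ◇¬p is T. ✗
w6: ¬r is F, ◇¬p is T. ✗
w7: ¬r is T, ◇¬p is F. ✗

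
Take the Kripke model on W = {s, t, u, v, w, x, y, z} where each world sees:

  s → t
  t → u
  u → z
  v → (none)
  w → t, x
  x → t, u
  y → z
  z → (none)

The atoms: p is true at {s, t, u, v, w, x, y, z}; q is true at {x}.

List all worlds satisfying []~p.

{v, z}

s: successors {t}; ~p there: t:F. ✗
t: successors {u}; ~p there: u:F. ✗
u: successors {z}; ~p there: z:F. ✗
v: no successors, so []~p holds vacuously. ✓
w: successors {t, x}; ~p there: t:F, x:F. ✗
x: successors {t, u}; ~p there: t:F, u:F. ✗
y: successors {z}; ~p there: z:F. ✗
z: no successors, so []~p holds vacuously. ✓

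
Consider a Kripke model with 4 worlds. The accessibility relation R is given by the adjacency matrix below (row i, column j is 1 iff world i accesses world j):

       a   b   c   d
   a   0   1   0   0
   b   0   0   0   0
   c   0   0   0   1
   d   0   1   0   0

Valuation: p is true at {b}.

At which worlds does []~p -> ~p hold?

{a, c, d}

a: []~p is F, ~p is T. ✓
b: []~p is T, ~p is F. ✗
c: []~p is T, ~p is T. ✓
d: []~p is F, ~p is T. ✓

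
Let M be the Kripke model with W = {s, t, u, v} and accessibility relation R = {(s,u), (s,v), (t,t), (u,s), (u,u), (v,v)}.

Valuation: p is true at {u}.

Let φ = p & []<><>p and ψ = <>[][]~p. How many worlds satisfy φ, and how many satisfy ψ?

For p & []<><>p:
s: p is F, []<><>p is F. ✗
t: p is F, []<><>p is F. ✗
u: p is T, []<><>p is T. ✓
v: p is F, []<><>p is F. ✗
— 1 world.
For <>[][]~p:
s: successors {u, v}; [][]~p there: u:F, v:T. ✓
t: successors {t}; [][]~p there: t:T. ✓
u: successors {s, u}; [][]~p there: s:F, u:F. ✗
v: successors {v}; [][]~p there: v:T. ✓
— 3 worlds.

1 and 3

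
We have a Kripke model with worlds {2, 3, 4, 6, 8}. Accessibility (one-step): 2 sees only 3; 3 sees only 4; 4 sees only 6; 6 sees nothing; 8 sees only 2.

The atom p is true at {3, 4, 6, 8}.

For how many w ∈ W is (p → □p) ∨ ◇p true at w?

4

2: p → □p is T, ◇p is T. ✓
3: p → □p is T, ◇p is T. ✓
4: p → □p is T, ◇p is T. ✓
6: p → □p is T, ◇p is F. ✓
8: p → □p is F, ◇p is F. ✗
Satisfying worlds: {2, 3, 4, 6}.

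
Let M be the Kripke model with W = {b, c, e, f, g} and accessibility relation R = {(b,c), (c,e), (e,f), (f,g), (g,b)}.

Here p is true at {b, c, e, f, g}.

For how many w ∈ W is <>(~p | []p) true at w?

b: successors {c}; ~p | []p there: c:T. ✓
c: successors {e}; ~p | []p there: e:T. ✓
e: successors {f}; ~p | []p there: f:T. ✓
f: successors {g}; ~p | []p there: g:T. ✓
g: successors {b}; ~p | []p there: b:T. ✓
Satisfying worlds: {b, c, e, f, g}.

5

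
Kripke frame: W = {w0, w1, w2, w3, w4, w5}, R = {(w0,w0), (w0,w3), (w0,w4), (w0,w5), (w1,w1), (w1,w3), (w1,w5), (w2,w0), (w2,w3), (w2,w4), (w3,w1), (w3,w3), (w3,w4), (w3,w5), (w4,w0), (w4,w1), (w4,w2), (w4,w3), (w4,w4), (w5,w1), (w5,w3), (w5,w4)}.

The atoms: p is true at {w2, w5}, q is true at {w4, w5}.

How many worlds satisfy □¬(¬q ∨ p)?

w0: successors {w0, w3, w4, w5}; ¬(¬q ∨ p) there: w0:F, w3:F, w4:T, w5:F. ✗
w1: successors {w1, w3, w5}; ¬(¬q ∨ p) there: w1:F, w3:F, w5:F. ✗
w2: successors {w0, w3, w4}; ¬(¬q ∨ p) there: w0:F, w3:F, w4:T. ✗
w3: successors {w1, w3, w4, w5}; ¬(¬q ∨ p) there: w1:F, w3:F, w4:T, w5:F. ✗
w4: successors {w0, w1, w2, w3, w4}; ¬(¬q ∨ p) there: w0:F, w1:F, w2:F, w3:F, w4:T. ✗
w5: successors {w1, w3, w4}; ¬(¬q ∨ p) there: w1:F, w3:F, w4:T. ✗
Satisfying worlds: ∅.

0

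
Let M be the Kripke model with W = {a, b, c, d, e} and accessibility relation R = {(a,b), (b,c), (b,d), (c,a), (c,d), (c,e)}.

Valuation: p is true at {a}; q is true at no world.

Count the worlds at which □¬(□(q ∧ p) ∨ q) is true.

3

a: successors {b}; ¬(□(q ∧ p) ∨ q) there: b:T. ✓
b: successors {c, d}; ¬(□(q ∧ p) ∨ q) there: c:T, d:F. ✗
c: successors {a, d, e}; ¬(□(q ∧ p) ∨ q) there: a:T, d:F, e:F. ✗
d: no successors, so □¬(□(q ∧ p) ∨ q) holds vacuously. ✓
e: no successors, so □¬(□(q ∧ p) ∨ q) holds vacuously. ✓
Satisfying worlds: {a, d, e}.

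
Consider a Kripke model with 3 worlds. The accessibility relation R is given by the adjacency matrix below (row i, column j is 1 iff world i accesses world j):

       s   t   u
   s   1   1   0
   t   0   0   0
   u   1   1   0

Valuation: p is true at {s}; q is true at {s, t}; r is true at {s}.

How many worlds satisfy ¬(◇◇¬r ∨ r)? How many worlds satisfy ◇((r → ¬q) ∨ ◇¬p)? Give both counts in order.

For ¬(◇◇¬r ∨ r):
s: ◇◇¬r ∨ r is T. ✗
t: ◇◇¬r ∨ r is F. ✓
u: ◇◇¬r ∨ r is T. ✗
— 1 world.
For ◇((r → ¬q) ∨ ◇¬p):
s: successors {s, t}; (r → ¬q) ∨ ◇¬p there: s:T, t:T. ✓
t: no successors, so ◇((r → ¬q) ∨ ◇¬p) fails. ✗
u: successors {s, t}; (r → ¬q) ∨ ◇¬p there: s:T, t:T. ✓
— 2 worlds.

1 and 2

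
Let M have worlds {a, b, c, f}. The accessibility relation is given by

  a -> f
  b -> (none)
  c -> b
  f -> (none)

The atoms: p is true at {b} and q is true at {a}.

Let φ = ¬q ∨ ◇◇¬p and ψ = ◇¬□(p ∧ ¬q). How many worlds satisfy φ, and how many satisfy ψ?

For ¬q ∨ ◇◇¬p:
a: ¬q is F, ◇◇¬p is F. ✗
b: ¬q is T, ◇◇¬p is F. ✓
c: ¬q is T, ◇◇¬p is F. ✓
f: ¬q is T, ◇◇¬p is F. ✓
— 3 worlds.
For ◇¬□(p ∧ ¬q):
a: successors {f}; ¬□(p ∧ ¬q) there: f:F. ✗
b: no successors, so ◇¬□(p ∧ ¬q) fails. ✗
c: successors {b}; ¬□(p ∧ ¬q) there: b:F. ✗
f: no successors, so ◇¬□(p ∧ ¬q) fails. ✗
— 0 worlds.

3 and 0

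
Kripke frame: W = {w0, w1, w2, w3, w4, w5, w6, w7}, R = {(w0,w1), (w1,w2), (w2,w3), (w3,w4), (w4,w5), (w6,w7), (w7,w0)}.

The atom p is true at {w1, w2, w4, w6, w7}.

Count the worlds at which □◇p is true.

w0: successors {w1}; ◇p there: w1:T. ✓
w1: successors {w2}; ◇p there: w2:F. ✗
w2: successors {w3}; ◇p there: w3:T. ✓
w3: successors {w4}; ◇p there: w4:F. ✗
w4: successors {w5}; ◇p there: w5:F. ✗
w5: no successors, so □◇p holds vacuously. ✓
w6: successors {w7}; ◇p there: w7:F. ✗
w7: successors {w0}; ◇p there: w0:T. ✓
Satisfying worlds: {w0, w2, w5, w7}.

4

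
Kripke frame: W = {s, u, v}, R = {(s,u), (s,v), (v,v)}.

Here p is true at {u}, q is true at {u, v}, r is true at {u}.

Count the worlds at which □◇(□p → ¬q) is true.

2

s: successors {u, v}; ◇(□p → ¬q) there: u:F, v:T. ✗
u: no successors, so □◇(□p → ¬q) holds vacuously. ✓
v: successors {v}; ◇(□p → ¬q) there: v:T. ✓
Satisfying worlds: {u, v}.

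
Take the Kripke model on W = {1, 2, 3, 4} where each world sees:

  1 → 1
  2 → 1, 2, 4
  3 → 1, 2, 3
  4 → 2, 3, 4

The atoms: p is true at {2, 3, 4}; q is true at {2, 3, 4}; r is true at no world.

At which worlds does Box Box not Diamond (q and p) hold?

1: successors {1}; Box not Diamond (q and p) there: 1:T. ✓
2: successors {1, 2, 4}; Box not Diamond (q and p) there: 1:T, 2:F, 4:F. ✗
3: successors {1, 2, 3}; Box not Diamond (q and p) there: 1:T, 2:F, 3:F. ✗
4: successors {2, 3, 4}; Box not Diamond (q and p) there: 2:F, 3:F, 4:F. ✗

{1}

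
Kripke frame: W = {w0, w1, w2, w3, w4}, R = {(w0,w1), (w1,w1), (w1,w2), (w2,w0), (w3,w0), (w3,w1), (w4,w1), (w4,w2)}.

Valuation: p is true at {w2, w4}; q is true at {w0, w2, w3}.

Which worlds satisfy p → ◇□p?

{w0, w1, w3}

w0: p is F, ◇□p is F. ✓
w1: p is F, ◇□p is F. ✓
w2: p is T, ◇□p is F. ✗
w3: p is F, ◇□p is F. ✓
w4: p is T, ◇□p is F. ✗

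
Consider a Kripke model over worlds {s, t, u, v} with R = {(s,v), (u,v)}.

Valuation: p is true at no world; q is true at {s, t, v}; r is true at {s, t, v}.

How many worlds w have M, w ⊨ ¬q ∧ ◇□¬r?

s: ¬q is F, ◇□¬r is T. ✗
t: ¬q is F, ◇□¬r is F. ✗
u: ¬q is T, ◇□¬r is T. ✓
v: ¬q is F, ◇□¬r is F. ✗
Satisfying worlds: {u}.

1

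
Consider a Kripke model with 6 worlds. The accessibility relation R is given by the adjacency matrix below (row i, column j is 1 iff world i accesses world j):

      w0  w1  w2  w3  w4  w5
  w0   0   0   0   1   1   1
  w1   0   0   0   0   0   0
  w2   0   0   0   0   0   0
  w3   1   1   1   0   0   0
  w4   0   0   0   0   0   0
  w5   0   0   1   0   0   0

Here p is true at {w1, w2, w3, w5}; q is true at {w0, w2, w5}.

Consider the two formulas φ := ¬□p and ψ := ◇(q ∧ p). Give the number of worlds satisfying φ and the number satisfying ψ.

For ¬□p:
w0: □p is F. ✓
w1: □p is T. ✗
w2: □p is T. ✗
w3: □p is F. ✓
w4: □p is T. ✗
w5: □p is T. ✗
— 2 worlds.
For ◇(q ∧ p):
w0: successors {w3, w4, w5}; q ∧ p there: w3:F, w4:F, w5:T. ✓
w1: no successors, so ◇(q ∧ p) fails. ✗
w2: no successors, so ◇(q ∧ p) fails. ✗
w3: successors {w0, w1, w2}; q ∧ p there: w0:F, w1:F, w2:T. ✓
w4: no successors, so ◇(q ∧ p) fails. ✗
w5: successors {w2}; q ∧ p there: w2:T. ✓
— 3 worlds.

2 and 3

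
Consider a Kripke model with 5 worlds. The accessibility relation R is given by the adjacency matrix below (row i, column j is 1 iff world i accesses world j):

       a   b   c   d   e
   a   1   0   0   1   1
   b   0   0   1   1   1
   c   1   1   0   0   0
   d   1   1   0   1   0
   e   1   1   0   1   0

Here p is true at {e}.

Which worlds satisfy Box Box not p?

a: successors {a, d, e}; Box not p there: a:F, d:T, e:T. ✗
b: successors {c, d, e}; Box not p there: c:T, d:T, e:T. ✓
c: successors {a, b}; Box not p there: a:F, b:F. ✗
d: successors {a, b, d}; Box not p there: a:F, b:F, d:T. ✗
e: successors {a, b, d}; Box not p there: a:F, b:F, d:T. ✗

{b}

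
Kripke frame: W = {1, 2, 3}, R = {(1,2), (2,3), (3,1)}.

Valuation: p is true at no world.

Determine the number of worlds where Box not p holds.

3

1: successors {2}; not p there: 2:T. ✓
2: successors {3}; not p there: 3:T. ✓
3: successors {1}; not p there: 1:T. ✓
Satisfying worlds: {1, 2, 3}.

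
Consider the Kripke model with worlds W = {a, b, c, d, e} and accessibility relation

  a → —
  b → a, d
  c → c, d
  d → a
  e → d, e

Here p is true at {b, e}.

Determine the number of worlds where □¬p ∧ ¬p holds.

a: □¬p is T, ¬p is T. ✓
b: □¬p is T, ¬p is F. ✗
c: □¬p is T, ¬p is T. ✓
d: □¬p is T, ¬p is T. ✓
e: □¬p is F, ¬p is F. ✗
Satisfying worlds: {a, c, d}.

3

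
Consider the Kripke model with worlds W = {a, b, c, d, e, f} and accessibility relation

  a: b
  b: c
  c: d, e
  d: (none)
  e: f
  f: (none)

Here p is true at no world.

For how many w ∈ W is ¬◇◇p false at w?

a: ◇◇p is F. ✓
b: ◇◇p is F. ✓
c: ◇◇p is F. ✓
d: ◇◇p is F. ✓
e: ◇◇p is F. ✓
f: ◇◇p is F. ✓
Satisfying worlds: {a, b, c, d, e, f}.
So ¬◇◇p fails at the other 0 worlds.

0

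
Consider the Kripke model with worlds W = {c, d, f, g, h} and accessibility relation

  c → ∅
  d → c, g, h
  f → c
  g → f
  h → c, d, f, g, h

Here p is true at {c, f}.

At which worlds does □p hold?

c: no successors, so □p holds vacuously. ✓
d: successors {c, g, h}; p there: c:T, g:F, h:F. ✗
f: successors {c}; p there: c:T. ✓
g: successors {f}; p there: f:T. ✓
h: successors {c, d, f, g, h}; p there: c:T, d:F, f:T, g:F, h:F. ✗

{c, f, g}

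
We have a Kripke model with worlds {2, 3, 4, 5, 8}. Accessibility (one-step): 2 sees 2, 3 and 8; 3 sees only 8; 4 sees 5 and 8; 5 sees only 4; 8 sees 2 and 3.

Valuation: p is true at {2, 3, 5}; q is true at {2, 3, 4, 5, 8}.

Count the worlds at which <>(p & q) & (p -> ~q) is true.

2: <>(p & q) is T, p -> ~q is F. ✗
3: <>(p & q) is F, p -> ~q is F. ✗
4: <>(p & q) is T, p -> ~q is T. ✓
5: <>(p & q) is F, p -> ~q is F. ✗
8: <>(p & q) is T, p -> ~q is T. ✓
Satisfying worlds: {4, 8}.

2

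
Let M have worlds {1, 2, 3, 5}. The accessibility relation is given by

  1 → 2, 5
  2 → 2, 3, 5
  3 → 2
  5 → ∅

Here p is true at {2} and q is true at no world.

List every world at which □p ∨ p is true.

1: □p is F, p is F. ✗
2: □p is F, p is T. ✓
3: □p is T, p is F. ✓
5: □p is T, p is F. ✓

{2, 3, 5}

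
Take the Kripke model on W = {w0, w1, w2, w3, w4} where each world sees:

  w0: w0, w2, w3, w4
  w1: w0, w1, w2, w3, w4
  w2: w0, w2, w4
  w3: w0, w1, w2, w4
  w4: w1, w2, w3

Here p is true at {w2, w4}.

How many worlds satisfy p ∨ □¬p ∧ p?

w0: p is F, □¬p ∧ p is F. ✗
w1: p is F, □¬p ∧ p is F. ✗
w2: p is T, □¬p ∧ p is F. ✓
w3: p is F, □¬p ∧ p is F. ✗
w4: p is T, □¬p ∧ p is F. ✓
Satisfying worlds: {w2, w4}.

2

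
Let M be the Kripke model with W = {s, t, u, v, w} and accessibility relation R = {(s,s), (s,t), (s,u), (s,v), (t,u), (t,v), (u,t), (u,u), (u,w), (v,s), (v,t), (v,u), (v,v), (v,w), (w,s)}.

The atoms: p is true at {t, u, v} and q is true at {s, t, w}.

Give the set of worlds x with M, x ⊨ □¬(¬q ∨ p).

{w}

s: successors {s, t, u, v}; ¬(¬q ∨ p) there: s:T, t:F, u:F, v:F. ✗
t: successors {u, v}; ¬(¬q ∨ p) there: u:F, v:F. ✗
u: successors {t, u, w}; ¬(¬q ∨ p) there: t:F, u:F, w:T. ✗
v: successors {s, t, u, v, w}; ¬(¬q ∨ p) there: s:T, t:F, u:F, v:F, w:T. ✗
w: successors {s}; ¬(¬q ∨ p) there: s:T. ✓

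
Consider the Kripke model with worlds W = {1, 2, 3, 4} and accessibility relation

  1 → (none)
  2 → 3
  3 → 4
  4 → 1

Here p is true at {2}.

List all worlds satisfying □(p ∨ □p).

1: no successors, so □(p ∨ □p) holds vacuously. ✓
2: successors {3}; p ∨ □p there: 3:F. ✗
3: successors {4}; p ∨ □p there: 4:F. ✗
4: successors {1}; p ∨ □p there: 1:T. ✓

{1, 4}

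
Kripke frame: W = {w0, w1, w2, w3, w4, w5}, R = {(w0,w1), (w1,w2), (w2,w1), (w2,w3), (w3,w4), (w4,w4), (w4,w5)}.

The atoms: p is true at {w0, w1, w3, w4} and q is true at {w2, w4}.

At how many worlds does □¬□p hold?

3

w0: successors {w1}; ¬□p there: w1:T. ✓
w1: successors {w2}; ¬□p there: w2:F. ✗
w2: successors {w1, w3}; ¬□p there: w1:T, w3:F. ✗
w3: successors {w4}; ¬□p there: w4:T. ✓
w4: successors {w4, w5}; ¬□p there: w4:T, w5:F. ✗
w5: no successors, so □¬□p holds vacuously. ✓
Satisfying worlds: {w0, w3, w5}.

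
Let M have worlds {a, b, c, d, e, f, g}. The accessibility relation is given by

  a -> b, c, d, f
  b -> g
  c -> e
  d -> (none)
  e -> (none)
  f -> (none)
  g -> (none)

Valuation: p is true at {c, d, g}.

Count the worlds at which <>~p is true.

a: successors {b, c, d, f}; ~p there: b:T, c:F, d:F, f:T. ✓
b: successors {g}; ~p there: g:F. ✗
c: successors {e}; ~p there: e:T. ✓
d: no successors, so <>~p fails. ✗
e: no successors, so <>~p fails. ✗
f: no successors, so <>~p fails. ✗
g: no successors, so <>~p fails. ✗
Satisfying worlds: {a, c}.

2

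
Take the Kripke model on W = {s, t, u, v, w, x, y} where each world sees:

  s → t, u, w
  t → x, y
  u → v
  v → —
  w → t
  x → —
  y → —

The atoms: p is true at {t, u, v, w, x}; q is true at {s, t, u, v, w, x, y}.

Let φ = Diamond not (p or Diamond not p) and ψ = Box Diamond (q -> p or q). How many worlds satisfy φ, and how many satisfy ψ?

For Diamond not (p or Diamond not p):
s: successors {t, u, w}; not (p or Diamond not p) there: t:F, u:F, w:F. ✗
t: successors {x, y}; not (p or Diamond not p) there: x:F, y:T. ✓
u: successors {v}; not (p or Diamond not p) there: v:F. ✗
v: no successors, so Diamond not (p or Diamond not p) fails. ✗
w: successors {t}; not (p or Diamond not p) there: t:F. ✗
x: no successors, so Diamond not (p or Diamond not p) fails. ✗
y: no successors, so Diamond not (p or Diamond not p) fails. ✗
— 1 world.
For Box Diamond (q -> p or q):
s: successors {t, u, w}; Diamond (q -> p or q) there: t:T, u:T, w:T. ✓
t: successors {x, y}; Diamond (q -> p or q) there: x:F, y:F. ✗
u: successors {v}; Diamond (q -> p or q) there: v:F. ✗
v: no successors, so Box Diamond (q -> p or q) holds vacuously. ✓
w: successors {t}; Diamond (q -> p or q) there: t:T. ✓
x: no successors, so Box Diamond (q -> p or q) holds vacuously. ✓
y: no successors, so Box Diamond (q -> p or q) holds vacuously. ✓
— 5 worlds.

1 and 5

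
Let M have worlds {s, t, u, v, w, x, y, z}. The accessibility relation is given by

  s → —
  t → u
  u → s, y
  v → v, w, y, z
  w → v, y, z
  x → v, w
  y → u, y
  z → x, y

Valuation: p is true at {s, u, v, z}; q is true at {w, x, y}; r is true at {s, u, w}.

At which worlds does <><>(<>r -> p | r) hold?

{t, u, v, w, x, y, z}

s: no successors, so <><>(<>r -> p | r) fails. ✗
t: successors {u}; <>(<>r -> p | r) there: u:T. ✓
u: successors {s, y}; <>(<>r -> p | r) there: s:F, y:T. ✓
v: successors {v, w, y, z}; <>(<>r -> p | r) there: v:T, w:T, y:T, z:F. ✓
w: successors {v, y, z}; <>(<>r -> p | r) there: v:T, y:T, z:F. ✓
x: successors {v, w}; <>(<>r -> p | r) there: v:T, w:T. ✓
y: successors {u, y}; <>(<>r -> p | r) there: u:T, y:T. ✓
z: successors {x, y}; <>(<>r -> p | r) there: x:T, y:T. ✓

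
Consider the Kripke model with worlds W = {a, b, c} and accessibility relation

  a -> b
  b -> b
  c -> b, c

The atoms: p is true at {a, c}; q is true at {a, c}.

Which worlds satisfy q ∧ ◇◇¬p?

a: q is T, ◇◇¬p is T. ✓
b: q is F, ◇◇¬p is T. ✗
c: q is T, ◇◇¬p is T. ✓

{a, c}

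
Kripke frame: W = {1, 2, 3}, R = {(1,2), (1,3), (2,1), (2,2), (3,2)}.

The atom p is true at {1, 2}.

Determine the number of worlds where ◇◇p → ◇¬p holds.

1: ◇◇p is T, ◇¬p is T. ✓
2: ◇◇p is T, ◇¬p is F. ✗
3: ◇◇p is T, ◇¬p is F. ✗
Satisfying worlds: {1}.

1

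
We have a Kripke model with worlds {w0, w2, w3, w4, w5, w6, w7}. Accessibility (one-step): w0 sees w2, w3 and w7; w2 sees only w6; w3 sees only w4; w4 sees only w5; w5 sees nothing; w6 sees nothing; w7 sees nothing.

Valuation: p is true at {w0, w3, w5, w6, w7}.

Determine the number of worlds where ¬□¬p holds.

3

w0: □¬p is F. ✓
w2: □¬p is F. ✓
w3: □¬p is T. ✗
w4: □¬p is F. ✓
w5: □¬p is T. ✗
w6: □¬p is T. ✗
w7: □¬p is T. ✗
Satisfying worlds: {w0, w2, w4}.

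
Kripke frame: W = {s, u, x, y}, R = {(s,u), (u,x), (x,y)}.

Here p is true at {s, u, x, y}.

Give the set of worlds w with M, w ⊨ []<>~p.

{y}

s: successors {u}; <>~p there: u:F. ✗
u: successors {x}; <>~p there: x:F. ✗
x: successors {y}; <>~p there: y:F. ✗
y: no successors, so []<>~p holds vacuously. ✓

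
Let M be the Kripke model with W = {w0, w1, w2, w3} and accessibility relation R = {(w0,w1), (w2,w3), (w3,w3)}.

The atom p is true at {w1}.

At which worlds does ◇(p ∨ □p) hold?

w0: successors {w1}; p ∨ □p there: w1:T. ✓
w1: no successors, so ◇(p ∨ □p) fails. ✗
w2: successors {w3}; p ∨ □p there: w3:F. ✗
w3: successors {w3}; p ∨ □p there: w3:F. ✗

{w0}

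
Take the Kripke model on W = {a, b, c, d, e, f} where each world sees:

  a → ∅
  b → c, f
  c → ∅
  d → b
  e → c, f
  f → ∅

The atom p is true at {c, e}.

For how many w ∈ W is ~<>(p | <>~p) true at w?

a: <>(p | <>~p) is F. ✓
b: <>(p | <>~p) is T. ✗
c: <>(p | <>~p) is F. ✓
d: <>(p | <>~p) is T. ✗
e: <>(p | <>~p) is T. ✗
f: <>(p | <>~p) is F. ✓
Satisfying worlds: {a, c, f}.

3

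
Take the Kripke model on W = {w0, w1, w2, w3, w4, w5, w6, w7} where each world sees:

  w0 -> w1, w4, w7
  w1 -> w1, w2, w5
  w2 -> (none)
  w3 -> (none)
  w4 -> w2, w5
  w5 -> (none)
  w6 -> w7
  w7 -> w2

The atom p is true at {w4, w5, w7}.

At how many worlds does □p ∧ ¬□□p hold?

w0: □p is F, ¬□□p is T. ✗
w1: □p is F, ¬□□p is T. ✗
w2: □p is T, ¬□□p is F. ✗
w3: □p is T, ¬□□p is F. ✗
w4: □p is F, ¬□□p is F. ✗
w5: □p is T, ¬□□p is F. ✗
w6: □p is T, ¬□□p is T. ✓
w7: □p is F, ¬□□p is F. ✗
Satisfying worlds: {w6}.

1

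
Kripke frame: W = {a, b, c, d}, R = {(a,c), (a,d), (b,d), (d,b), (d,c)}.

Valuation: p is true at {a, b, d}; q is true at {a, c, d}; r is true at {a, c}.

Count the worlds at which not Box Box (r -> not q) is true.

a: Box Box (r -> not q) is F. ✓
b: Box Box (r -> not q) is F. ✓
c: Box Box (r -> not q) is T. ✗
d: Box Box (r -> not q) is T. ✗
Satisfying worlds: {a, b}.

2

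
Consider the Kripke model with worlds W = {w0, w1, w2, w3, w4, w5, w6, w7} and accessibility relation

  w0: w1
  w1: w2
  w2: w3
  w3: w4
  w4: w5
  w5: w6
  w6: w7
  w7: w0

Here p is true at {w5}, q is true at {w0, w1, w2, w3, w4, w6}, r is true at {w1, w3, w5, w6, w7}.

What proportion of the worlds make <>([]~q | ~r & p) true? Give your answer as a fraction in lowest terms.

1/4

w0: successors {w1}; []~q | ~r & p there: w1:F. ✗
w1: successors {w2}; []~q | ~r & p there: w2:F. ✗
w2: successors {w3}; []~q | ~r & p there: w3:F. ✗
w3: successors {w4}; []~q | ~r & p there: w4:T. ✓
w4: successors {w5}; []~q | ~r & p there: w5:F. ✗
w5: successors {w6}; []~q | ~r & p there: w6:T. ✓
w6: successors {w7}; []~q | ~r & p there: w7:F. ✗
w7: successors {w0}; []~q | ~r & p there: w0:F. ✗
That's 2 of 8 worlds, so 2/8 = 1/4.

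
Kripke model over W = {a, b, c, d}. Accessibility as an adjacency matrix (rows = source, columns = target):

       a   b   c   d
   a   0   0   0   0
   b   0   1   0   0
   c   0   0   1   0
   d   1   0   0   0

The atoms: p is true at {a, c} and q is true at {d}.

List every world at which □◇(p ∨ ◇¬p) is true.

a: no successors, so □◇(p ∨ ◇¬p) holds vacuously. ✓
b: successors {b}; ◇(p ∨ ◇¬p) there: b:T. ✓
c: successors {c}; ◇(p ∨ ◇¬p) there: c:T. ✓
d: successors {a}; ◇(p ∨ ◇¬p) there: a:F. ✗

{a, b, c}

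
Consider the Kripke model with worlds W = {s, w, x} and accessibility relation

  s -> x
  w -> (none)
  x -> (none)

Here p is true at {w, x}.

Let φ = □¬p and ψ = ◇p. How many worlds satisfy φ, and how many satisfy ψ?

2 and 1

For □¬p:
s: successors {x}; ¬p there: x:F. ✗
w: no successors, so □¬p holds vacuously. ✓
x: no successors, so □¬p holds vacuously. ✓
— 2 worlds.
For ◇p:
s: successors {x}; p there: x:T. ✓
w: no successors, so ◇p fails. ✗
x: no successors, so ◇p fails. ✗
— 1 world.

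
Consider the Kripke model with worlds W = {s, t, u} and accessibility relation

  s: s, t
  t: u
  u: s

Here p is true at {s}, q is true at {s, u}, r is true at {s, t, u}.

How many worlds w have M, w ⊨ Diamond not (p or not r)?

2

s: successors {s, t}; not (p or not r) there: s:F, t:T. ✓
t: successors {u}; not (p or not r) there: u:T. ✓
u: successors {s}; not (p or not r) there: s:F. ✗
Satisfying worlds: {s, t}.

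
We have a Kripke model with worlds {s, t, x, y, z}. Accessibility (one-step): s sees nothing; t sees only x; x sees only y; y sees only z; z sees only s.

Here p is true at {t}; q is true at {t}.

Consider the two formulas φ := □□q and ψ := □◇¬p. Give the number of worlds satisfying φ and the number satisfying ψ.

For □□q:
s: no successors, so □□q holds vacuously. ✓
t: successors {x}; □q there: x:F. ✗
x: successors {y}; □q there: y:F. ✗
y: successors {z}; □q there: z:F. ✗
z: successors {s}; □q there: s:T. ✓
— 2 worlds.
For □◇¬p:
s: no successors, so □◇¬p holds vacuously. ✓
t: successors {x}; ◇¬p there: x:T. ✓
x: successors {y}; ◇¬p there: y:T. ✓
y: successors {z}; ◇¬p there: z:T. ✓
z: successors {s}; ◇¬p there: s:F. ✗
— 4 worlds.

2 and 4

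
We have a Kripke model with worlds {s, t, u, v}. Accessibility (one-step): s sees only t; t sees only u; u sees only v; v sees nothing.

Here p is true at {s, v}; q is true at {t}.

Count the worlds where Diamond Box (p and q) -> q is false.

s: Diamond Box (p and q) is F, q is F. ✓
t: Diamond Box (p and q) is F, q is T. ✓
u: Diamond Box (p and q) is T, q is F. ✗
v: Diamond Box (p and q) is F, q is F. ✓
Satisfying worlds: {s, t, v}.
So Diamond Box (p and q) -> q fails at the other 1 world.

1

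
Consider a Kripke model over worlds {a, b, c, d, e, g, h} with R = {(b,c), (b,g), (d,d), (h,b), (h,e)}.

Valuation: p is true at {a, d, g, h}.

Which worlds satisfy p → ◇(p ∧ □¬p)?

a: p is T, ◇(p ∧ □¬p) is F. ✗
b: p is F, ◇(p ∧ □¬p) is T. ✓
c: p is F, ◇(p ∧ □¬p) is F. ✓
d: p is T, ◇(p ∧ □¬p) is F. ✗
e: p is F, ◇(p ∧ □¬p) is F. ✓
g: p is T, ◇(p ∧ □¬p) is F. ✗
h: p is T, ◇(p ∧ □¬p) is F. ✗

{b, c, e}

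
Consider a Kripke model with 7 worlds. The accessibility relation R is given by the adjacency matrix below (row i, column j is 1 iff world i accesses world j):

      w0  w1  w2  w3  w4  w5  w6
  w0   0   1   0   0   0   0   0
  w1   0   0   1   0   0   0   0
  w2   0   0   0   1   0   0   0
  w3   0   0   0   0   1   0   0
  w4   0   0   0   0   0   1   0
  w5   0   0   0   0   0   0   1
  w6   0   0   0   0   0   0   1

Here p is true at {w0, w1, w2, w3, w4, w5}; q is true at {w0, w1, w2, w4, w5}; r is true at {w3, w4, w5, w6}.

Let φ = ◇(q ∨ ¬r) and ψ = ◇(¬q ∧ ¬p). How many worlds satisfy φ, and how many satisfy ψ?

4 and 2

For ◇(q ∨ ¬r):
w0: successors {w1}; q ∨ ¬r there: w1:T. ✓
w1: successors {w2}; q ∨ ¬r there: w2:T. ✓
w2: successors {w3}; q ∨ ¬r there: w3:F. ✗
w3: successors {w4}; q ∨ ¬r there: w4:T. ✓
w4: successors {w5}; q ∨ ¬r there: w5:T. ✓
w5: successors {w6}; q ∨ ¬r there: w6:F. ✗
w6: successors {w6}; q ∨ ¬r there: w6:F. ✗
— 4 worlds.
For ◇(¬q ∧ ¬p):
w0: successors {w1}; ¬q ∧ ¬p there: w1:F. ✗
w1: successors {w2}; ¬q ∧ ¬p there: w2:F. ✗
w2: successors {w3}; ¬q ∧ ¬p there: w3:F. ✗
w3: successors {w4}; ¬q ∧ ¬p there: w4:F. ✗
w4: successors {w5}; ¬q ∧ ¬p there: w5:F. ✗
w5: successors {w6}; ¬q ∧ ¬p there: w6:T. ✓
w6: successors {w6}; ¬q ∧ ¬p there: w6:T. ✓
— 2 worlds.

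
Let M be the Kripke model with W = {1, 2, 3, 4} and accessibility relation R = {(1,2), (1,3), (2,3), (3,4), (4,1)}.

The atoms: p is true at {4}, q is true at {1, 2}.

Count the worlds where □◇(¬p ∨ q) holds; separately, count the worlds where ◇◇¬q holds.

2 and 3

For □◇(¬p ∨ q):
1: successors {2, 3}; ◇(¬p ∨ q) there: 2:T, 3:F. ✗
2: successors {3}; ◇(¬p ∨ q) there: 3:F. ✗
3: successors {4}; ◇(¬p ∨ q) there: 4:T. ✓
4: successors {1}; ◇(¬p ∨ q) there: 1:T. ✓
— 2 worlds.
For ◇◇¬q:
1: successors {2, 3}; ◇¬q there: 2:T, 3:T. ✓
2: successors {3}; ◇¬q there: 3:T. ✓
3: successors {4}; ◇¬q there: 4:F. ✗
4: successors {1}; ◇¬q there: 1:T. ✓
— 3 worlds.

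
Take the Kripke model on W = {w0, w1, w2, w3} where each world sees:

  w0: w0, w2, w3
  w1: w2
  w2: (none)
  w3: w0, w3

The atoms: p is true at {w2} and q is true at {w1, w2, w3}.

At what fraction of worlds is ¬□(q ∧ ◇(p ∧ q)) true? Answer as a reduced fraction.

3/4

w0: □(q ∧ ◇(p ∧ q)) is F. ✓
w1: □(q ∧ ◇(p ∧ q)) is F. ✓
w2: □(q ∧ ◇(p ∧ q)) is T. ✗
w3: □(q ∧ ◇(p ∧ q)) is F. ✓
That's 3 of 4 worlds, so 3/4.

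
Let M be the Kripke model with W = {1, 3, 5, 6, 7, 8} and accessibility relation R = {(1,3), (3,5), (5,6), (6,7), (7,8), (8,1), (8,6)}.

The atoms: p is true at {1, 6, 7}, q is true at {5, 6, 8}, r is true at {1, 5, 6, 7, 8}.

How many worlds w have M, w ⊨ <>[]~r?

1

1: successors {3}; []~r there: 3:F. ✗
3: successors {5}; []~r there: 5:F. ✗
5: successors {6}; []~r there: 6:F. ✗
6: successors {7}; []~r there: 7:F. ✗
7: successors {8}; []~r there: 8:F. ✗
8: successors {1, 6}; []~r there: 1:T, 6:F. ✓
Satisfying worlds: {8}.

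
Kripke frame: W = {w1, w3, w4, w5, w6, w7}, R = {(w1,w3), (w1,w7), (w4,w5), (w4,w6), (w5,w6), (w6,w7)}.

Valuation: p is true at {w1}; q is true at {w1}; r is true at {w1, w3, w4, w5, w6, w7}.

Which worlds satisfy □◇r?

{w3, w4, w5, w7}

w1: successors {w3, w7}; ◇r there: w3:F, w7:F. ✗
w3: no successors, so □◇r holds vacuously. ✓
w4: successors {w5, w6}; ◇r there: w5:T, w6:T. ✓
w5: successors {w6}; ◇r there: w6:T. ✓
w6: successors {w7}; ◇r there: w7:F. ✗
w7: no successors, so □◇r holds vacuously. ✓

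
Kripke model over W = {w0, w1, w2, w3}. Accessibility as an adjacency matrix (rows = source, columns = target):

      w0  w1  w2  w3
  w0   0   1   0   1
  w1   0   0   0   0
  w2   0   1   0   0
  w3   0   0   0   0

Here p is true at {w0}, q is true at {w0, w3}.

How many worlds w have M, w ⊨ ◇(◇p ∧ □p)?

0

w0: successors {w1, w3}; ◇p ∧ □p there: w1:F, w3:F. ✗
w1: no successors, so ◇(◇p ∧ □p) fails. ✗
w2: successors {w1}; ◇p ∧ □p there: w1:F. ✗
w3: no successors, so ◇(◇p ∧ □p) fails. ✗
Satisfying worlds: ∅.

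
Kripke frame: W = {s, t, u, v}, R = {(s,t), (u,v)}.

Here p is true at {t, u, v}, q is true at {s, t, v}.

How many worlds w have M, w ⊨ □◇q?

s: successors {t}; ◇q there: t:F. ✗
t: no successors, so □◇q holds vacuously. ✓
u: successors {v}; ◇q there: v:F. ✗
v: no successors, so □◇q holds vacuously. ✓
Satisfying worlds: {t, v}.

2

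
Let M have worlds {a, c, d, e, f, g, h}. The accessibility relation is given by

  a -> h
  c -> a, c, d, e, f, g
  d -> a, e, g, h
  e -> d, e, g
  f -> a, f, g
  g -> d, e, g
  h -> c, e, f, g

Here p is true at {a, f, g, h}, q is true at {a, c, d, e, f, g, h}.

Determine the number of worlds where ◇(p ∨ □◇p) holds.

a: successors {h}; p ∨ □◇p there: h:T. ✓
c: successors {a, c, d, e, f, g}; p ∨ □◇p there: a:T, c:T, d:T, e:T, f:T, g:T. ✓
d: successors {a, e, g, h}; p ∨ □◇p there: a:T, e:T, g:T, h:T. ✓
e: successors {d, e, g}; p ∨ □◇p there: d:T, e:T, g:T. ✓
f: successors {a, f, g}; p ∨ □◇p there: a:T, f:T, g:T. ✓
g: successors {d, e, g}; p ∨ □◇p there: d:T, e:T, g:T. ✓
h: successors {c, e, f, g}; p ∨ □◇p there: c:T, e:T, f:T, g:T. ✓
Satisfying worlds: {a, c, d, e, f, g, h}.

7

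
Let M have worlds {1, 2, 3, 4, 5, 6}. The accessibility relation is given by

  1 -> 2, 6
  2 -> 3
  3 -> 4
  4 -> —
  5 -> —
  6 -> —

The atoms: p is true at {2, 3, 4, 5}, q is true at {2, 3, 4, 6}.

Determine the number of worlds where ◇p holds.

1: successors {2, 6}; p there: 2:T, 6:F. ✓
2: successors {3}; p there: 3:T. ✓
3: successors {4}; p there: 4:T. ✓
4: no successors, so ◇p fails. ✗
5: no successors, so ◇p fails. ✗
6: no successors, so ◇p fails. ✗
Satisfying worlds: {1, 2, 3}.

3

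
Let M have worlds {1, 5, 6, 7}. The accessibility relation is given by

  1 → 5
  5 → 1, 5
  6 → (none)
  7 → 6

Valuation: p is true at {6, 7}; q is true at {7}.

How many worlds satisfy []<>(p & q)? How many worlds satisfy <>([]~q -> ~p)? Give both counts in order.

1 and 2

For []<>(p & q):
1: successors {5}; <>(p & q) there: 5:F. ✗
5: successors {1, 5}; <>(p & q) there: 1:F, 5:F. ✗
6: no successors, so []<>(p & q) holds vacuously. ✓
7: successors {6}; <>(p & q) there: 6:F. ✗
— 1 world.
For <>([]~q -> ~p):
1: successors {5}; []~q -> ~p there: 5:T. ✓
5: successors {1, 5}; []~q -> ~p there: 1:T, 5:T. ✓
6: no successors, so <>([]~q -> ~p) fails. ✗
7: successors {6}; []~q -> ~p there: 6:F. ✗
— 2 worlds.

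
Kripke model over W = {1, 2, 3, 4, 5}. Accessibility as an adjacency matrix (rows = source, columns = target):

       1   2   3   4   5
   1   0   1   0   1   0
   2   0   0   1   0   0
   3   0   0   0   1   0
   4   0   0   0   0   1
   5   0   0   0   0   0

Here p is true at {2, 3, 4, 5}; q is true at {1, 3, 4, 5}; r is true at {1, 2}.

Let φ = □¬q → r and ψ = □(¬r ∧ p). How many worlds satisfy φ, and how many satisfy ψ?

For □¬q → r:
1: □¬q is F, r is T. ✓
2: □¬q is F, r is T. ✓
3: □¬q is F, r is F. ✓
4: □¬q is F, r is F. ✓
5: □¬q is T, r is F. ✗
— 4 worlds.
For □(¬r ∧ p):
1: successors {2, 4}; ¬r ∧ p there: 2:F, 4:T. ✗
2: successors {3}; ¬r ∧ p there: 3:T. ✓
3: successors {4}; ¬r ∧ p there: 4:T. ✓
4: successors {5}; ¬r ∧ p there: 5:T. ✓
5: no successors, so □(¬r ∧ p) holds vacuously. ✓
— 4 worlds.

4 and 4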